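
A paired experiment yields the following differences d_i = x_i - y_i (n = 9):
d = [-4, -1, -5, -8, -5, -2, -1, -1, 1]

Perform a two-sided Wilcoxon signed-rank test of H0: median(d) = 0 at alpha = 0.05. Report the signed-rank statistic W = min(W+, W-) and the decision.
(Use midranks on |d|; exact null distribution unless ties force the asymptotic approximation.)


Step 1: Drop any zero differences (none here) and take |d_i|.
|d| = [4, 1, 5, 8, 5, 2, 1, 1, 1]
Step 2: Midrank |d_i| (ties get averaged ranks).
ranks: |4|->6, |1|->2.5, |5|->7.5, |8|->9, |5|->7.5, |2|->5, |1|->2.5, |1|->2.5, |1|->2.5
Step 3: Attach original signs; sum ranks with positive sign and with negative sign.
W+ = 2.5 = 2.5
W- = 6 + 2.5 + 7.5 + 9 + 7.5 + 5 + 2.5 + 2.5 = 42.5
(Check: W+ + W- = 45 should equal n(n+1)/2 = 45.)
Step 4: Test statistic W = min(W+, W-) = 2.5.
Step 5: Ties in |d|, so use the tie-corrected normal approximation.
        E[W] = n(n+1)/4 = 9*10/4 = 22.5.
        Tie groups: |d|=1 (t=4), |d|=5 (t=2); sum(t^3 - t) = 66.
        Var[W] = n(n+1)(2n+1)/24 - sum(t^3-t)/48 = 1710/24 - 66/48 = 69.875.
        z = (W - E[W]) / sqrt(Var[W]) = (2.5 - 22.5) / 8.3591 = -2.3926.
        Two-sided p = 2*Phi(z) = 0.016730.
Step 6: alpha = 0.05. reject H0.

W+ = 2.5, W- = 42.5, W = min = 2.5, p = 0.016730, reject H0.


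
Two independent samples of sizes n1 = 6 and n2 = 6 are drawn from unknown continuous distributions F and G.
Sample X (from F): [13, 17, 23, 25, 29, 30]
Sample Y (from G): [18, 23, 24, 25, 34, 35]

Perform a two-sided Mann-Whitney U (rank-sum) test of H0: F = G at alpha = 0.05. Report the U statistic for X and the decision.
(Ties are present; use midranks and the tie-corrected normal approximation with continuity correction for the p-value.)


Step 1: Combine and sort all 12 observations; assign midranks.
sorted (value, group): (13,X), (17,X), (18,Y), (23,X), (23,Y), (24,Y), (25,X), (25,Y), (29,X), (30,X), (34,Y), (35,Y)
ranks: 13->1, 17->2, 18->3, 23->4.5, 23->4.5, 24->6, 25->7.5, 25->7.5, 29->9, 30->10, 34->11, 35->12
Step 2: Rank sum for X: R1 = 1 + 2 + 4.5 + 7.5 + 9 + 10 = 34.
Step 3: U_X = R1 - n1(n1+1)/2 = 34 - 6*7/2 = 34 - 21 = 13.
       U_Y = n1*n2 - U_X = 36 - 13 = 23.
Step 4: Ties are present, so use the tie-corrected normal approximation (with continuity correction) for the p-value.
Step 5: p-value = 0.469613; compare to alpha = 0.05. fail to reject H0.

U_X = 13, p = 0.469613, fail to reject H0 at alpha = 0.05.


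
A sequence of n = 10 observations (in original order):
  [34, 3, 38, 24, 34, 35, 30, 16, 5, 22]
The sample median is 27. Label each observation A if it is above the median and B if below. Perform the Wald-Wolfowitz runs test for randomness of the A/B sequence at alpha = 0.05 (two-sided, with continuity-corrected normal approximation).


Step 1: Compute median = 27; label A = above, B = below.
Labels in order: ABABAAABBB  (n_A = 5, n_B = 5)
Step 2: Count runs R = 6.
Step 3: Under H0 (random ordering), E[R] = 2*n_A*n_B/(n_A+n_B) + 1 = 2*5*5/10 + 1 = 6.0000.
        Var[R] = 2*n_A*n_B*(2*n_A*n_B - n_A - n_B) / ((n_A+n_B)^2 * (n_A+n_B-1)) = 2000/900 = 2.2222.
        SD[R] = 1.4907.
Step 4: R = E[R], so z = 0 with no continuity correction.
Step 5: Two-sided p-value via normal approximation = 2*(1 - Phi(|z|)) = 1.000000.
Step 6: alpha = 0.05. fail to reject H0.

R = 6, z = 0.0000, p = 1.000000, fail to reject H0.


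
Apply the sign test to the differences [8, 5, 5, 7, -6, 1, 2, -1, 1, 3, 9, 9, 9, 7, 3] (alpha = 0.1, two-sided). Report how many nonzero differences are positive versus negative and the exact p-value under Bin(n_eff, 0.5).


Step 1: Discard zero differences. Original n = 15; n_eff = number of nonzero differences = 15.
Nonzero differences (with sign): +8, +5, +5, +7, -6, +1, +2, -1, +1, +3, +9, +9, +9, +7, +3
Step 2: Count signs: positive = 13, negative = 2.
Step 3: Under H0: P(positive) = 0.5, so the number of positives S ~ Bin(15, 0.5).
Step 4: Two-sided exact p-value = sum of Bin(15,0.5) probabilities at or below the observed probability = 0.007385.
Step 5: alpha = 0.1. reject H0.

n_eff = 15, pos = 13, neg = 2, p = 0.007385, reject H0.


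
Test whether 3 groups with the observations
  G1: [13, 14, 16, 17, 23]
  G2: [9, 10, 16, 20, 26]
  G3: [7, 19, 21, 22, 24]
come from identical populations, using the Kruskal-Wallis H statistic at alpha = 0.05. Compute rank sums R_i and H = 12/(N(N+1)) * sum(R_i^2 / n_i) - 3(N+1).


Step 1: Combine all N = 15 observations and assign midranks.
sorted (value, group, rank): (7,G3,1), (9,G2,2), (10,G2,3), (13,G1,4), (14,G1,5), (16,G1,6.5), (16,G2,6.5), (17,G1,8), (19,G3,9), (20,G2,10), (21,G3,11), (22,G3,12), (23,G1,13), (24,G3,14), (26,G2,15)
Step 2: Sum ranks within each group.
R_1 = 36.5 (n_1 = 5)
R_2 = 36.5 (n_2 = 5)
R_3 = 47 (n_3 = 5)
Step 3: H = 12/(N(N+1)) * sum(R_i^2/n_i) - 3(N+1)
     = 12/(15*16) * (36.5^2/5 + 36.5^2/5 + 47^2/5) - 3*16
     = 0.050000 * 974.7 - 48
     = 0.735000.
Step 4: Ties present; correction factor C = 1 - 6/(15^3 - 15) = 0.998214. Corrected H = 0.735000 / 0.998214 = 0.736315.
Step 5: Under H0, H ~ chi^2(2); p-value = 0.692008.
Step 6: alpha = 0.05. fail to reject H0.

H = 0.7363, df = 2, p = 0.692008, fail to reject H0.


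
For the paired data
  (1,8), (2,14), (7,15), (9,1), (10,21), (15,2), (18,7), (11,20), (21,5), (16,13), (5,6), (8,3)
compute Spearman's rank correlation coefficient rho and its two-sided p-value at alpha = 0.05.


Step 1: Rank x and y separately (midranks; no ties here).
rank(x): 1->1, 2->2, 7->4, 9->6, 10->7, 15->9, 18->11, 11->8, 21->12, 16->10, 5->3, 8->5
rank(y): 8->7, 14->9, 15->10, 1->1, 21->12, 2->2, 7->6, 20->11, 5->4, 13->8, 6->5, 3->3
Step 2: d_i = R_x(i) - R_y(i); compute d_i^2.
  (1-7)^2=36, (2-9)^2=49, (4-10)^2=36, (6-1)^2=25, (7-12)^2=25, (9-2)^2=49, (11-6)^2=25, (8-11)^2=9, (12-4)^2=64, (10-8)^2=4, (3-5)^2=4, (5-3)^2=4
sum(d^2) = 330.
Step 3: rho = 1 - 6*330 / (12*(12^2 - 1)) = 1 - 1980/1716 = -0.153846.
Step 4: Under H0, t = rho * sqrt((n-2)/(1-rho^2)) = -0.4924 ~ t(10).
Step 5: Two-sided p-value from the t-distribution with 10 df = 0.633091.
Step 6: alpha = 0.05. fail to reject H0.

rho = -0.1538, p = 0.633091, fail to reject H0 at alpha = 0.05.


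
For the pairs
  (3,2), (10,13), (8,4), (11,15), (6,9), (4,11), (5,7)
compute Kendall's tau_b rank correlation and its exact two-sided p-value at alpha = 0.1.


Step 1: Enumerate the 21 unordered pairs (i,j) with i<j and classify each by sign(x_j-x_i) * sign(y_j-y_i).
  (1,2):dx=+7,dy=+11->C; (1,3):dx=+5,dy=+2->C; (1,4):dx=+8,dy=+13->C; (1,5):dx=+3,dy=+7->C
  (1,6):dx=+1,dy=+9->C; (1,7):dx=+2,dy=+5->C; (2,3):dx=-2,dy=-9->C; (2,4):dx=+1,dy=+2->C
  (2,5):dx=-4,dy=-4->C; (2,6):dx=-6,dy=-2->C; (2,7):dx=-5,dy=-6->C; (3,4):dx=+3,dy=+11->C
  (3,5):dx=-2,dy=+5->D; (3,6):dx=-4,dy=+7->D; (3,7):dx=-3,dy=+3->D; (4,5):dx=-5,dy=-6->C
  (4,6):dx=-7,dy=-4->C; (4,7):dx=-6,dy=-8->C; (5,6):dx=-2,dy=+2->D; (5,7):dx=-1,dy=-2->C
  (6,7):dx=+1,dy=-4->D
Step 2: C = 16, D = 5, total pairs = 21.
Step 3: tau = (C - D)/(n(n-1)/2) = (16 - 5)/21 = 0.523810.
Step 4: Exact two-sided p-value (enumerate n! = 5040 permutations of y under H0): p = 0.136111.
Step 5: alpha = 0.1. fail to reject H0.

tau_b = 0.5238 (C=16, D=5), p = 0.136111, fail to reject H0.


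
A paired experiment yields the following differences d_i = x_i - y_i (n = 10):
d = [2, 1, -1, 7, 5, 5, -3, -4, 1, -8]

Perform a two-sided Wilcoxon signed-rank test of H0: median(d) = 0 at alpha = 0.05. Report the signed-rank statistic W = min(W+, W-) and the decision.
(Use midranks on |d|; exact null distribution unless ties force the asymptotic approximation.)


Step 1: Drop any zero differences (none here) and take |d_i|.
|d| = [2, 1, 1, 7, 5, 5, 3, 4, 1, 8]
Step 2: Midrank |d_i| (ties get averaged ranks).
ranks: |2|->4, |1|->2, |1|->2, |7|->9, |5|->7.5, |5|->7.5, |3|->5, |4|->6, |1|->2, |8|->10
Step 3: Attach original signs; sum ranks with positive sign and with negative sign.
W+ = 4 + 2 + 9 + 7.5 + 7.5 + 2 = 32
W- = 2 + 5 + 6 + 10 = 23
(Check: W+ + W- = 55 should equal n(n+1)/2 = 55.)
Step 4: Test statistic W = min(W+, W-) = 23.
Step 5: Ties in |d|, so use the tie-corrected normal approximation.
        E[W] = n(n+1)/4 = 10*11/4 = 27.5.
        Tie groups: |d|=1 (t=3), |d|=5 (t=2); sum(t^3 - t) = 30.
        Var[W] = n(n+1)(2n+1)/24 - sum(t^3-t)/48 = 2310/24 - 30/48 = 95.625.
        z = (W - E[W]) / sqrt(Var[W]) = (23 - 27.5) / 9.7788 = -0.4602.
        Two-sided p = 2*Phi(z) = 0.645388.
Step 6: alpha = 0.05. fail to reject H0.

W+ = 32, W- = 23, W = min = 23, p = 0.645388, fail to reject H0.


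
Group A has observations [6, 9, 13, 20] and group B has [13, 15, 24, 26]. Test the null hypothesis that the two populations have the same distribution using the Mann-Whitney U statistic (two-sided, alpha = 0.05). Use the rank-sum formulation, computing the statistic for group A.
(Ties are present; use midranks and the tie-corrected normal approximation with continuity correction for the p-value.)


Step 1: Combine and sort all 8 observations; assign midranks.
sorted (value, group): (6,X), (9,X), (13,X), (13,Y), (15,Y), (20,X), (24,Y), (26,Y)
ranks: 6->1, 9->2, 13->3.5, 13->3.5, 15->5, 20->6, 24->7, 26->8
Step 2: Rank sum for X: R1 = 1 + 2 + 3.5 + 6 = 12.5.
Step 3: U_X = R1 - n1(n1+1)/2 = 12.5 - 4*5/2 = 12.5 - 10 = 2.5.
       U_Y = n1*n2 - U_X = 16 - 2.5 = 13.5.
Step 4: Ties are present, so use the tie-corrected normal approximation (with continuity correction) for the p-value.
Step 5: p-value = 0.146489; compare to alpha = 0.05. fail to reject H0.

U_X = 2.5, p = 0.146489, fail to reject H0 at alpha = 0.05.


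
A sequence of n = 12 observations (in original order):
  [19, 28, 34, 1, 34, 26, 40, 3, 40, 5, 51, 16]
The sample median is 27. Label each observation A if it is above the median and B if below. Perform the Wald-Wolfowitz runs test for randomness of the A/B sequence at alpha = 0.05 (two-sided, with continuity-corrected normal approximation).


Step 1: Compute median = 27; label A = above, B = below.
Labels in order: BAABABABABAB  (n_A = 6, n_B = 6)
Step 2: Count runs R = 11.
Step 3: Under H0 (random ordering), E[R] = 2*n_A*n_B/(n_A+n_B) + 1 = 2*6*6/12 + 1 = 7.0000.
        Var[R] = 2*n_A*n_B*(2*n_A*n_B - n_A - n_B) / ((n_A+n_B)^2 * (n_A+n_B-1)) = 4320/1584 = 2.7273.
        SD[R] = 1.6514.
Step 4: Continuity-corrected z = (R - 0.5 - E[R]) / SD[R] = (11 - 0.5 - 7.0000) / 1.6514 = 2.1194.
Step 5: Two-sided p-value via normal approximation = 2*(1 - Phi(|z|)) = 0.034060.
Step 6: alpha = 0.05. reject H0.

R = 11, z = 2.1194, p = 0.034060, reject H0.


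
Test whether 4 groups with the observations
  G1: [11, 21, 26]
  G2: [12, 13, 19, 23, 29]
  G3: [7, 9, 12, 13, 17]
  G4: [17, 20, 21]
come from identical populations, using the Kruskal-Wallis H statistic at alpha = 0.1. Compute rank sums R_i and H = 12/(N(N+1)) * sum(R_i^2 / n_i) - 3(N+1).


Step 1: Combine all N = 16 observations and assign midranks.
sorted (value, group, rank): (7,G3,1), (9,G3,2), (11,G1,3), (12,G2,4.5), (12,G3,4.5), (13,G2,6.5), (13,G3,6.5), (17,G3,8.5), (17,G4,8.5), (19,G2,10), (20,G4,11), (21,G1,12.5), (21,G4,12.5), (23,G2,14), (26,G1,15), (29,G2,16)
Step 2: Sum ranks within each group.
R_1 = 30.5 (n_1 = 3)
R_2 = 51 (n_2 = 5)
R_3 = 22.5 (n_3 = 5)
R_4 = 32 (n_4 = 3)
Step 3: H = 12/(N(N+1)) * sum(R_i^2/n_i) - 3(N+1)
     = 12/(16*17) * (30.5^2/3 + 51^2/5 + 22.5^2/5 + 32^2/3) - 3*17
     = 0.044118 * 1272.87 - 51
     = 5.155882.
Step 4: Ties present; correction factor C = 1 - 24/(16^3 - 16) = 0.994118. Corrected H = 5.155882 / 0.994118 = 5.186391.
Step 5: Under H0, H ~ chi^2(3); p-value = 0.158647.
Step 6: alpha = 0.1. fail to reject H0.

H = 5.1864, df = 3, p = 0.158647, fail to reject H0.


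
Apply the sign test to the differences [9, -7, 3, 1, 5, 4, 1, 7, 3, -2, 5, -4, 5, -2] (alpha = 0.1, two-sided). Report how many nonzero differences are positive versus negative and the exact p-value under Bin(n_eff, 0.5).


Step 1: Discard zero differences. Original n = 14; n_eff = number of nonzero differences = 14.
Nonzero differences (with sign): +9, -7, +3, +1, +5, +4, +1, +7, +3, -2, +5, -4, +5, -2
Step 2: Count signs: positive = 10, negative = 4.
Step 3: Under H0: P(positive) = 0.5, so the number of positives S ~ Bin(14, 0.5).
Step 4: Two-sided exact p-value = sum of Bin(14,0.5) probabilities at or below the observed probability = 0.179565.
Step 5: alpha = 0.1. fail to reject H0.

n_eff = 14, pos = 10, neg = 4, p = 0.179565, fail to reject H0.


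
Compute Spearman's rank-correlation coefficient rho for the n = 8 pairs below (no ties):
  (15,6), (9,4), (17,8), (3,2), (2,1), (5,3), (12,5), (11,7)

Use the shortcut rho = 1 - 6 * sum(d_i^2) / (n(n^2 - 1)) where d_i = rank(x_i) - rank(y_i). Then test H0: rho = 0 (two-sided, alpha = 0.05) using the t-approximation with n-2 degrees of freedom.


Step 1: Rank x and y separately (midranks; no ties here).
rank(x): 15->7, 9->4, 17->8, 3->2, 2->1, 5->3, 12->6, 11->5
rank(y): 6->6, 4->4, 8->8, 2->2, 1->1, 3->3, 5->5, 7->7
Step 2: d_i = R_x(i) - R_y(i); compute d_i^2.
  (7-6)^2=1, (4-4)^2=0, (8-8)^2=0, (2-2)^2=0, (1-1)^2=0, (3-3)^2=0, (6-5)^2=1, (5-7)^2=4
sum(d^2) = 6.
Step 3: rho = 1 - 6*6 / (8*(8^2 - 1)) = 1 - 36/504 = 0.928571.
Step 4: Under H0, t = rho * sqrt((n-2)/(1-rho^2)) = 6.1283 ~ t(6).
Step 5: Two-sided p-value from the t-distribution with 6 df = 0.000863.
Step 6: alpha = 0.05. reject H0.

rho = 0.9286, p = 0.000863, reject H0 at alpha = 0.05.


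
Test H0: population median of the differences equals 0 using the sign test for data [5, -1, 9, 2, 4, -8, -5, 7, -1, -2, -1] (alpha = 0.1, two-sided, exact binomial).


Step 1: Discard zero differences. Original n = 11; n_eff = number of nonzero differences = 11.
Nonzero differences (with sign): +5, -1, +9, +2, +4, -8, -5, +7, -1, -2, -1
Step 2: Count signs: positive = 5, negative = 6.
Step 3: Under H0: P(positive) = 0.5, so the number of positives S ~ Bin(11, 0.5).
Step 4: Two-sided exact p-value = sum of Bin(11,0.5) probabilities at or below the observed probability = 1.000000.
Step 5: alpha = 0.1. fail to reject H0.

n_eff = 11, pos = 5, neg = 6, p = 1.000000, fail to reject H0.


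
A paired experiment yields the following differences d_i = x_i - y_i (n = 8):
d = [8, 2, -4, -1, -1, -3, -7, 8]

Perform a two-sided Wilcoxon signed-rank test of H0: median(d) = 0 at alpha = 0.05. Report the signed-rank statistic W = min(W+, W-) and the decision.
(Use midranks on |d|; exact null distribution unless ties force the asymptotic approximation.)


Step 1: Drop any zero differences (none here) and take |d_i|.
|d| = [8, 2, 4, 1, 1, 3, 7, 8]
Step 2: Midrank |d_i| (ties get averaged ranks).
ranks: |8|->7.5, |2|->3, |4|->5, |1|->1.5, |1|->1.5, |3|->4, |7|->6, |8|->7.5
Step 3: Attach original signs; sum ranks with positive sign and with negative sign.
W+ = 7.5 + 3 + 7.5 = 18
W- = 5 + 1.5 + 1.5 + 4 + 6 = 18
(Check: W+ + W- = 36 should equal n(n+1)/2 = 36.)
Step 4: Test statistic W = min(W+, W-) = 18.
Step 5: Ties in |d|, so use the tie-corrected normal approximation.
        E[W] = n(n+1)/4 = 8*9/4 = 18.
        Tie groups: |d|=1 (t=2), |d|=8 (t=2); sum(t^3 - t) = 12.
        Var[W] = n(n+1)(2n+1)/24 - sum(t^3-t)/48 = 1224/24 - 12/48 = 50.75.
        z = (W - E[W]) / sqrt(Var[W]) = (18 - 18) / 7.1239 = 0.0000.
        Two-sided p = 2*Phi(z) = 1.000000.
Step 6: alpha = 0.05. fail to reject H0.

W+ = 18, W- = 18, W = min = 18, p = 1.000000, fail to reject H0.


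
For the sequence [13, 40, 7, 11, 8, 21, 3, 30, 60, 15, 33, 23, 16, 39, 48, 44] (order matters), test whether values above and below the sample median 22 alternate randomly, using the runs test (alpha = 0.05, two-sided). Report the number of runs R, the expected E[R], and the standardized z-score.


Step 1: Compute median = 22; label A = above, B = below.
Labels in order: BABBBBBAABAABAAA  (n_A = 8, n_B = 8)
Step 2: Count runs R = 8.
Step 3: Under H0 (random ordering), E[R] = 2*n_A*n_B/(n_A+n_B) + 1 = 2*8*8/16 + 1 = 9.0000.
        Var[R] = 2*n_A*n_B*(2*n_A*n_B - n_A - n_B) / ((n_A+n_B)^2 * (n_A+n_B-1)) = 14336/3840 = 3.7333.
        SD[R] = 1.9322.
Step 4: Continuity-corrected z = (R + 0.5 - E[R]) / SD[R] = (8 + 0.5 - 9.0000) / 1.9322 = -0.2588.
Step 5: Two-sided p-value via normal approximation = 2*(1 - Phi(|z|)) = 0.795809.
Step 6: alpha = 0.05. fail to reject H0.

R = 8, z = -0.2588, p = 0.795809, fail to reject H0.


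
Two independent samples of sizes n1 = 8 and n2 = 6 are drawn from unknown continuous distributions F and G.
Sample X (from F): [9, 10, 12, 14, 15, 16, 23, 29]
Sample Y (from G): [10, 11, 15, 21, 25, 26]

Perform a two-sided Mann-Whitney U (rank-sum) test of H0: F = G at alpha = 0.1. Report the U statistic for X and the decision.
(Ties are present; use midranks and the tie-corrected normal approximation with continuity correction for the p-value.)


Step 1: Combine and sort all 14 observations; assign midranks.
sorted (value, group): (9,X), (10,X), (10,Y), (11,Y), (12,X), (14,X), (15,X), (15,Y), (16,X), (21,Y), (23,X), (25,Y), (26,Y), (29,X)
ranks: 9->1, 10->2.5, 10->2.5, 11->4, 12->5, 14->6, 15->7.5, 15->7.5, 16->9, 21->10, 23->11, 25->12, 26->13, 29->14
Step 2: Rank sum for X: R1 = 1 + 2.5 + 5 + 6 + 7.5 + 9 + 11 + 14 = 56.
Step 3: U_X = R1 - n1(n1+1)/2 = 56 - 8*9/2 = 56 - 36 = 20.
       U_Y = n1*n2 - U_X = 48 - 20 = 28.
Step 4: Ties are present, so use the tie-corrected normal approximation (with continuity correction) for the p-value.
Step 5: p-value = 0.650661; compare to alpha = 0.1. fail to reject H0.

U_X = 20, p = 0.650661, fail to reject H0 at alpha = 0.1.


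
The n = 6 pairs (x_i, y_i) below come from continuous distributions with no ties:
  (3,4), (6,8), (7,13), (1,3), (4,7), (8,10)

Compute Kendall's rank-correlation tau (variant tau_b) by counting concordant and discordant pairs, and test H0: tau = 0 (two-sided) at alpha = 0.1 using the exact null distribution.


Step 1: Enumerate the 15 unordered pairs (i,j) with i<j and classify each by sign(x_j-x_i) * sign(y_j-y_i).
  (1,2):dx=+3,dy=+4->C; (1,3):dx=+4,dy=+9->C; (1,4):dx=-2,dy=-1->C; (1,5):dx=+1,dy=+3->C
  (1,6):dx=+5,dy=+6->C; (2,3):dx=+1,dy=+5->C; (2,4):dx=-5,dy=-5->C; (2,5):dx=-2,dy=-1->C
  (2,6):dx=+2,dy=+2->C; (3,4):dx=-6,dy=-10->C; (3,5):dx=-3,dy=-6->C; (3,6):dx=+1,dy=-3->D
  (4,5):dx=+3,dy=+4->C; (4,6):dx=+7,dy=+7->C; (5,6):dx=+4,dy=+3->C
Step 2: C = 14, D = 1, total pairs = 15.
Step 3: tau = (C - D)/(n(n-1)/2) = (14 - 1)/15 = 0.866667.
Step 4: Exact two-sided p-value (enumerate n! = 720 permutations of y under H0): p = 0.016667.
Step 5: alpha = 0.1. reject H0.

tau_b = 0.8667 (C=14, D=1), p = 0.016667, reject H0.


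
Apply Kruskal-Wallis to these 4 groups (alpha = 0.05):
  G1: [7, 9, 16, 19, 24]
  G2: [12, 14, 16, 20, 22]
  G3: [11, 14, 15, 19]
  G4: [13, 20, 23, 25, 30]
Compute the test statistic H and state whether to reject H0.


Step 1: Combine all N = 19 observations and assign midranks.
sorted (value, group, rank): (7,G1,1), (9,G1,2), (11,G3,3), (12,G2,4), (13,G4,5), (14,G2,6.5), (14,G3,6.5), (15,G3,8), (16,G1,9.5), (16,G2,9.5), (19,G1,11.5), (19,G3,11.5), (20,G2,13.5), (20,G4,13.5), (22,G2,15), (23,G4,16), (24,G1,17), (25,G4,18), (30,G4,19)
Step 2: Sum ranks within each group.
R_1 = 41 (n_1 = 5)
R_2 = 48.5 (n_2 = 5)
R_3 = 29 (n_3 = 4)
R_4 = 71.5 (n_4 = 5)
Step 3: H = 12/(N(N+1)) * sum(R_i^2/n_i) - 3(N+1)
     = 12/(19*20) * (41^2/5 + 48.5^2/5 + 29^2/4 + 71.5^2/5) - 3*20
     = 0.031579 * 2039.35 - 60
     = 4.400526.
Step 4: Ties present; correction factor C = 1 - 24/(19^3 - 19) = 0.996491. Corrected H = 4.400526 / 0.996491 = 4.416021.
Step 5: Under H0, H ~ chi^2(3); p-value = 0.219904.
Step 6: alpha = 0.05. fail to reject H0.

H = 4.4160, df = 3, p = 0.219904, fail to reject H0.


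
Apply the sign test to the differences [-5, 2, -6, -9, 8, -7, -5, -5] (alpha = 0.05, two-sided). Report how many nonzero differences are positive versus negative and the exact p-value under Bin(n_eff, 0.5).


Step 1: Discard zero differences. Original n = 8; n_eff = number of nonzero differences = 8.
Nonzero differences (with sign): -5, +2, -6, -9, +8, -7, -5, -5
Step 2: Count signs: positive = 2, negative = 6.
Step 3: Under H0: P(positive) = 0.5, so the number of positives S ~ Bin(8, 0.5).
Step 4: Two-sided exact p-value = sum of Bin(8,0.5) probabilities at or below the observed probability = 0.289062.
Step 5: alpha = 0.05. fail to reject H0.

n_eff = 8, pos = 2, neg = 6, p = 0.289062, fail to reject H0.


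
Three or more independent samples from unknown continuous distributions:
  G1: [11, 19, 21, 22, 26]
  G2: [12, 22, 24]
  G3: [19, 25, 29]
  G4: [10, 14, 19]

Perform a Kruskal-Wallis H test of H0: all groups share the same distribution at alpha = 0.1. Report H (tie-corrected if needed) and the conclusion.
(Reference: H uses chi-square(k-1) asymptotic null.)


Step 1: Combine all N = 14 observations and assign midranks.
sorted (value, group, rank): (10,G4,1), (11,G1,2), (12,G2,3), (14,G4,4), (19,G1,6), (19,G3,6), (19,G4,6), (21,G1,8), (22,G1,9.5), (22,G2,9.5), (24,G2,11), (25,G3,12), (26,G1,13), (29,G3,14)
Step 2: Sum ranks within each group.
R_1 = 38.5 (n_1 = 5)
R_2 = 23.5 (n_2 = 3)
R_3 = 32 (n_3 = 3)
R_4 = 11 (n_4 = 3)
Step 3: H = 12/(N(N+1)) * sum(R_i^2/n_i) - 3(N+1)
     = 12/(14*15) * (38.5^2/5 + 23.5^2/3 + 32^2/3 + 11^2/3) - 3*15
     = 0.057143 * 862.2 - 45
     = 4.268571.
Step 4: Ties present; correction factor C = 1 - 30/(14^3 - 14) = 0.989011. Corrected H = 4.268571 / 0.989011 = 4.316000.
Step 5: Under H0, H ~ chi^2(3); p-value = 0.229302.
Step 6: alpha = 0.1. fail to reject H0.

H = 4.3160, df = 3, p = 0.229302, fail to reject H0.


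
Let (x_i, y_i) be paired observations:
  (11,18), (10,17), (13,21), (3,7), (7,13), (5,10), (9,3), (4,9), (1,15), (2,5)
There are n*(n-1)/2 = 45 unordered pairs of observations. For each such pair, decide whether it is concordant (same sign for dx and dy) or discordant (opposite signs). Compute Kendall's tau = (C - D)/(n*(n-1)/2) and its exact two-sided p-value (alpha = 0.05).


Step 1: Enumerate the 45 unordered pairs (i,j) with i<j and classify each by sign(x_j-x_i) * sign(y_j-y_i).
  (1,2):dx=-1,dy=-1->C; (1,3):dx=+2,dy=+3->C; (1,4):dx=-8,dy=-11->C; (1,5):dx=-4,dy=-5->C
  (1,6):dx=-6,dy=-8->C; (1,7):dx=-2,dy=-15->C; (1,8):dx=-7,dy=-9->C; (1,9):dx=-10,dy=-3->C
  (1,10):dx=-9,dy=-13->C; (2,3):dx=+3,dy=+4->C; (2,4):dx=-7,dy=-10->C; (2,5):dx=-3,dy=-4->C
  (2,6):dx=-5,dy=-7->C; (2,7):dx=-1,dy=-14->C; (2,8):dx=-6,dy=-8->C; (2,9):dx=-9,dy=-2->C
  (2,10):dx=-8,dy=-12->C; (3,4):dx=-10,dy=-14->C; (3,5):dx=-6,dy=-8->C; (3,6):dx=-8,dy=-11->C
  (3,7):dx=-4,dy=-18->C; (3,8):dx=-9,dy=-12->C; (3,9):dx=-12,dy=-6->C; (3,10):dx=-11,dy=-16->C
  (4,5):dx=+4,dy=+6->C; (4,6):dx=+2,dy=+3->C; (4,7):dx=+6,dy=-4->D; (4,8):dx=+1,dy=+2->C
  (4,9):dx=-2,dy=+8->D; (4,10):dx=-1,dy=-2->C; (5,6):dx=-2,dy=-3->C; (5,7):dx=+2,dy=-10->D
  (5,8):dx=-3,dy=-4->C; (5,9):dx=-6,dy=+2->D; (5,10):dx=-5,dy=-8->C; (6,7):dx=+4,dy=-7->D
  (6,8):dx=-1,dy=-1->C; (6,9):dx=-4,dy=+5->D; (6,10):dx=-3,dy=-5->C; (7,8):dx=-5,dy=+6->D
  (7,9):dx=-8,dy=+12->D; (7,10):dx=-7,dy=+2->D; (8,9):dx=-3,dy=+6->D; (8,10):dx=-2,dy=-4->C
  (9,10):dx=+1,dy=-10->D
Step 2: C = 34, D = 11, total pairs = 45.
Step 3: tau = (C - D)/(n(n-1)/2) = (34 - 11)/45 = 0.511111.
Step 4: Exact two-sided p-value (enumerate n! = 3628800 permutations of y under H0): p = 0.046623.
Step 5: alpha = 0.05. reject H0.

tau_b = 0.5111 (C=34, D=11), p = 0.046623, reject H0.


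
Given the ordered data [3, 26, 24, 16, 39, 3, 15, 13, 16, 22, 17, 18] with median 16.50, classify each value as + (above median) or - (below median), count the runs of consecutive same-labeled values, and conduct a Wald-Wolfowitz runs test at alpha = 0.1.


Step 1: Compute median = 16.50; label A = above, B = below.
Labels in order: BAABABBBBAAA  (n_A = 6, n_B = 6)
Step 2: Count runs R = 6.
Step 3: Under H0 (random ordering), E[R] = 2*n_A*n_B/(n_A+n_B) + 1 = 2*6*6/12 + 1 = 7.0000.
        Var[R] = 2*n_A*n_B*(2*n_A*n_B - n_A - n_B) / ((n_A+n_B)^2 * (n_A+n_B-1)) = 4320/1584 = 2.7273.
        SD[R] = 1.6514.
Step 4: Continuity-corrected z = (R + 0.5 - E[R]) / SD[R] = (6 + 0.5 - 7.0000) / 1.6514 = -0.3028.
Step 5: Two-sided p-value via normal approximation = 2*(1 - Phi(|z|)) = 0.762069.
Step 6: alpha = 0.1. fail to reject H0.

R = 6, z = -0.3028, p = 0.762069, fail to reject H0.


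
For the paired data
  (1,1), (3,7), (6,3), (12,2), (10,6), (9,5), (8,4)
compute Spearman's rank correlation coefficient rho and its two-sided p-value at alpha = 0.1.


Step 1: Rank x and y separately (midranks; no ties here).
rank(x): 1->1, 3->2, 6->3, 12->7, 10->6, 9->5, 8->4
rank(y): 1->1, 7->7, 3->3, 2->2, 6->6, 5->5, 4->4
Step 2: d_i = R_x(i) - R_y(i); compute d_i^2.
  (1-1)^2=0, (2-7)^2=25, (3-3)^2=0, (7-2)^2=25, (6-6)^2=0, (5-5)^2=0, (4-4)^2=0
sum(d^2) = 50.
Step 3: rho = 1 - 6*50 / (7*(7^2 - 1)) = 1 - 300/336 = 0.107143.
Step 4: Under H0, t = rho * sqrt((n-2)/(1-rho^2)) = 0.2410 ~ t(5).
Step 5: Two-sided p-value from the t-distribution with 5 df = 0.819151.
Step 6: alpha = 0.1. fail to reject H0.

rho = 0.1071, p = 0.819151, fail to reject H0 at alpha = 0.1.


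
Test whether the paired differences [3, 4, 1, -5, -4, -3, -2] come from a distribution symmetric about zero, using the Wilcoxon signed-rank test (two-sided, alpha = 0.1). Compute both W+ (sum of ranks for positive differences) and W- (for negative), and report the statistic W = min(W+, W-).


Step 1: Drop any zero differences (none here) and take |d_i|.
|d| = [3, 4, 1, 5, 4, 3, 2]
Step 2: Midrank |d_i| (ties get averaged ranks).
ranks: |3|->3.5, |4|->5.5, |1|->1, |5|->7, |4|->5.5, |3|->3.5, |2|->2
Step 3: Attach original signs; sum ranks with positive sign and with negative sign.
W+ = 3.5 + 5.5 + 1 = 10
W- = 7 + 5.5 + 3.5 + 2 = 18
(Check: W+ + W- = 28 should equal n(n+1)/2 = 28.)
Step 4: Test statistic W = min(W+, W-) = 10.
Step 5: Ties in |d|, so use the tie-corrected normal approximation.
        E[W] = n(n+1)/4 = 7*8/4 = 14.
        Tie groups: |d|=3 (t=2), |d|=4 (t=2); sum(t^3 - t) = 12.
        Var[W] = n(n+1)(2n+1)/24 - sum(t^3-t)/48 = 840/24 - 12/48 = 34.75.
        z = (W - E[W]) / sqrt(Var[W]) = (10 - 14) / 5.8949 = -0.6786.
        Two-sided p = 2*Phi(z) = 0.497422.
Step 6: alpha = 0.1. fail to reject H0.

W+ = 10, W- = 18, W = min = 10, p = 0.497422, fail to reject H0.


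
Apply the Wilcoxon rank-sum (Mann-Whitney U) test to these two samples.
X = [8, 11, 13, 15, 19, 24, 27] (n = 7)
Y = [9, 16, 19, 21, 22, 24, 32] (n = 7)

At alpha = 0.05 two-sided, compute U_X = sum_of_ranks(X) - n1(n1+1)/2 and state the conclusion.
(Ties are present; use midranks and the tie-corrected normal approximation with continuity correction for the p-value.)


Step 1: Combine and sort all 14 observations; assign midranks.
sorted (value, group): (8,X), (9,Y), (11,X), (13,X), (15,X), (16,Y), (19,X), (19,Y), (21,Y), (22,Y), (24,X), (24,Y), (27,X), (32,Y)
ranks: 8->1, 9->2, 11->3, 13->4, 15->5, 16->6, 19->7.5, 19->7.5, 21->9, 22->10, 24->11.5, 24->11.5, 27->13, 32->14
Step 2: Rank sum for X: R1 = 1 + 3 + 4 + 5 + 7.5 + 11.5 + 13 = 45.
Step 3: U_X = R1 - n1(n1+1)/2 = 45 - 7*8/2 = 45 - 28 = 17.
       U_Y = n1*n2 - U_X = 49 - 17 = 32.
Step 4: Ties are present, so use the tie-corrected normal approximation (with continuity correction) for the p-value.
Step 5: p-value = 0.370039; compare to alpha = 0.05. fail to reject H0.

U_X = 17, p = 0.370039, fail to reject H0 at alpha = 0.05.


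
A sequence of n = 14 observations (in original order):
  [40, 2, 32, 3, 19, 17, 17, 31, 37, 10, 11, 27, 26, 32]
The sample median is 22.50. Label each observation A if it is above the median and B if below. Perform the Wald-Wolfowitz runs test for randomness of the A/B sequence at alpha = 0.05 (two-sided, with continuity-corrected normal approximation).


Step 1: Compute median = 22.50; label A = above, B = below.
Labels in order: ABABBBBAABBAAA  (n_A = 7, n_B = 7)
Step 2: Count runs R = 7.
Step 3: Under H0 (random ordering), E[R] = 2*n_A*n_B/(n_A+n_B) + 1 = 2*7*7/14 + 1 = 8.0000.
        Var[R] = 2*n_A*n_B*(2*n_A*n_B - n_A - n_B) / ((n_A+n_B)^2 * (n_A+n_B-1)) = 8232/2548 = 3.2308.
        SD[R] = 1.7974.
Step 4: Continuity-corrected z = (R + 0.5 - E[R]) / SD[R] = (7 + 0.5 - 8.0000) / 1.7974 = -0.2782.
Step 5: Two-sided p-value via normal approximation = 2*(1 - Phi(|z|)) = 0.780879.
Step 6: alpha = 0.05. fail to reject H0.

R = 7, z = -0.2782, p = 0.780879, fail to reject H0.


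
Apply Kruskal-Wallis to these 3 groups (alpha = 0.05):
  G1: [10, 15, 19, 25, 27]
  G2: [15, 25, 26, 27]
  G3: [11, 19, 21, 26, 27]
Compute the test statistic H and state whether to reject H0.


Step 1: Combine all N = 14 observations and assign midranks.
sorted (value, group, rank): (10,G1,1), (11,G3,2), (15,G1,3.5), (15,G2,3.5), (19,G1,5.5), (19,G3,5.5), (21,G3,7), (25,G1,8.5), (25,G2,8.5), (26,G2,10.5), (26,G3,10.5), (27,G1,13), (27,G2,13), (27,G3,13)
Step 2: Sum ranks within each group.
R_1 = 31.5 (n_1 = 5)
R_2 = 35.5 (n_2 = 4)
R_3 = 38 (n_3 = 5)
Step 3: H = 12/(N(N+1)) * sum(R_i^2/n_i) - 3(N+1)
     = 12/(14*15) * (31.5^2/5 + 35.5^2/4 + 38^2/5) - 3*15
     = 0.057143 * 802.312 - 45
     = 0.846429.
Step 4: Ties present; correction factor C = 1 - 48/(14^3 - 14) = 0.982418. Corrected H = 0.846429 / 0.982418 = 0.861577.
Step 5: Under H0, H ~ chi^2(2); p-value = 0.649996.
Step 6: alpha = 0.05. fail to reject H0.

H = 0.8616, df = 2, p = 0.649996, fail to reject H0.


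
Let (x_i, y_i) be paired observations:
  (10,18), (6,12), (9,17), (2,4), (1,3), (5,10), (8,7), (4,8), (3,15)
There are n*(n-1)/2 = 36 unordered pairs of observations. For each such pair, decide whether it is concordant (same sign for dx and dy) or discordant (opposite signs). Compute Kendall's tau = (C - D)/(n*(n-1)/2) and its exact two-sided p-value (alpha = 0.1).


Step 1: Enumerate the 36 unordered pairs (i,j) with i<j and classify each by sign(x_j-x_i) * sign(y_j-y_i).
  (1,2):dx=-4,dy=-6->C; (1,3):dx=-1,dy=-1->C; (1,4):dx=-8,dy=-14->C; (1,5):dx=-9,dy=-15->C
  (1,6):dx=-5,dy=-8->C; (1,7):dx=-2,dy=-11->C; (1,8):dx=-6,dy=-10->C; (1,9):dx=-7,dy=-3->C
  (2,3):dx=+3,dy=+5->C; (2,4):dx=-4,dy=-8->C; (2,5):dx=-5,dy=-9->C; (2,6):dx=-1,dy=-2->C
  (2,7):dx=+2,dy=-5->D; (2,8):dx=-2,dy=-4->C; (2,9):dx=-3,dy=+3->D; (3,4):dx=-7,dy=-13->C
  (3,5):dx=-8,dy=-14->C; (3,6):dx=-4,dy=-7->C; (3,7):dx=-1,dy=-10->C; (3,8):dx=-5,dy=-9->C
  (3,9):dx=-6,dy=-2->C; (4,5):dx=-1,dy=-1->C; (4,6):dx=+3,dy=+6->C; (4,7):dx=+6,dy=+3->C
  (4,8):dx=+2,dy=+4->C; (4,9):dx=+1,dy=+11->C; (5,6):dx=+4,dy=+7->C; (5,7):dx=+7,dy=+4->C
  (5,8):dx=+3,dy=+5->C; (5,9):dx=+2,dy=+12->C; (6,7):dx=+3,dy=-3->D; (6,8):dx=-1,dy=-2->C
  (6,9):dx=-2,dy=+5->D; (7,8):dx=-4,dy=+1->D; (7,9):dx=-5,dy=+8->D; (8,9):dx=-1,dy=+7->D
Step 2: C = 29, D = 7, total pairs = 36.
Step 3: tau = (C - D)/(n(n-1)/2) = (29 - 7)/36 = 0.611111.
Step 4: Exact two-sided p-value (enumerate n! = 362880 permutations of y under H0): p = 0.024741.
Step 5: alpha = 0.1. reject H0.

tau_b = 0.6111 (C=29, D=7), p = 0.024741, reject H0.


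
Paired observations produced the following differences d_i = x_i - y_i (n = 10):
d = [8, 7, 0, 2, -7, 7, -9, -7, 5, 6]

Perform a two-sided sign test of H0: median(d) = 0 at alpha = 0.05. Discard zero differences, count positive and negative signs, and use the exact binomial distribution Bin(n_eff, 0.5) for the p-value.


Step 1: Discard zero differences. Original n = 10; n_eff = number of nonzero differences = 9.
Nonzero differences (with sign): +8, +7, +2, -7, +7, -9, -7, +5, +6
Step 2: Count signs: positive = 6, negative = 3.
Step 3: Under H0: P(positive) = 0.5, so the number of positives S ~ Bin(9, 0.5).
Step 4: Two-sided exact p-value = sum of Bin(9,0.5) probabilities at or below the observed probability = 0.507812.
Step 5: alpha = 0.05. fail to reject H0.

n_eff = 9, pos = 6, neg = 3, p = 0.507812, fail to reject H0.


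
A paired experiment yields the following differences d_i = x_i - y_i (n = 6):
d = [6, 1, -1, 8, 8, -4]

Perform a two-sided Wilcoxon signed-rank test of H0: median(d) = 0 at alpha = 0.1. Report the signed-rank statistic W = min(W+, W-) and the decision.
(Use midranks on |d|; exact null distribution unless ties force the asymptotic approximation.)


Step 1: Drop any zero differences (none here) and take |d_i|.
|d| = [6, 1, 1, 8, 8, 4]
Step 2: Midrank |d_i| (ties get averaged ranks).
ranks: |6|->4, |1|->1.5, |1|->1.5, |8|->5.5, |8|->5.5, |4|->3
Step 3: Attach original signs; sum ranks with positive sign and with negative sign.
W+ = 4 + 1.5 + 5.5 + 5.5 = 16.5
W- = 1.5 + 3 = 4.5
(Check: W+ + W- = 21 should equal n(n+1)/2 = 21.)
Step 4: Test statistic W = min(W+, W-) = 4.5.
Step 5: Ties in |d|, so use the tie-corrected normal approximation.
        E[W] = n(n+1)/4 = 6*7/4 = 10.5.
        Tie groups: |d|=1 (t=2), |d|=8 (t=2); sum(t^3 - t) = 12.
        Var[W] = n(n+1)(2n+1)/24 - sum(t^3-t)/48 = 546/24 - 12/48 = 22.5.
        z = (W - E[W]) / sqrt(Var[W]) = (4.5 - 10.5) / 4.7434 = -1.2649.
        Two-sided p = 2*Phi(z) = 0.205903.
Step 6: alpha = 0.1. fail to reject H0.

W+ = 16.5, W- = 4.5, W = min = 4.5, p = 0.205903, fail to reject H0.


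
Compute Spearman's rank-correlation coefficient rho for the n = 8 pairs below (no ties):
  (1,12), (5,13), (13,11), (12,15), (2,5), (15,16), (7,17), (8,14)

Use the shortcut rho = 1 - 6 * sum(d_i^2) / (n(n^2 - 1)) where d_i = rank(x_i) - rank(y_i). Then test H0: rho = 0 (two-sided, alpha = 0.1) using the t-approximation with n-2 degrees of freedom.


Step 1: Rank x and y separately (midranks; no ties here).
rank(x): 1->1, 5->3, 13->7, 12->6, 2->2, 15->8, 7->4, 8->5
rank(y): 12->3, 13->4, 11->2, 15->6, 5->1, 16->7, 17->8, 14->5
Step 2: d_i = R_x(i) - R_y(i); compute d_i^2.
  (1-3)^2=4, (3-4)^2=1, (7-2)^2=25, (6-6)^2=0, (2-1)^2=1, (8-7)^2=1, (4-8)^2=16, (5-5)^2=0
sum(d^2) = 48.
Step 3: rho = 1 - 6*48 / (8*(8^2 - 1)) = 1 - 288/504 = 0.428571.
Step 4: Under H0, t = rho * sqrt((n-2)/(1-rho^2)) = 1.1619 ~ t(6).
Step 5: Two-sided p-value from the t-distribution with 6 df = 0.289403.
Step 6: alpha = 0.1. fail to reject H0.

rho = 0.4286, p = 0.289403, fail to reject H0 at alpha = 0.1.


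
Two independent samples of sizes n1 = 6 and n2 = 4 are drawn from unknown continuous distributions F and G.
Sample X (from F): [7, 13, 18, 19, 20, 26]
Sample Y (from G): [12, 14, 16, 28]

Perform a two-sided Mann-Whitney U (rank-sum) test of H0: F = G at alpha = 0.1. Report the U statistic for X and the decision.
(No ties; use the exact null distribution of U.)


Step 1: Combine and sort all 10 observations; assign midranks.
sorted (value, group): (7,X), (12,Y), (13,X), (14,Y), (16,Y), (18,X), (19,X), (20,X), (26,X), (28,Y)
ranks: 7->1, 12->2, 13->3, 14->4, 16->5, 18->6, 19->7, 20->8, 26->9, 28->10
Step 2: Rank sum for X: R1 = 1 + 3 + 6 + 7 + 8 + 9 = 34.
Step 3: U_X = R1 - n1(n1+1)/2 = 34 - 6*7/2 = 34 - 21 = 13.
       U_Y = n1*n2 - U_X = 24 - 13 = 11.
Step 4: No ties, so the exact null distribution of U (based on enumerating the C(10,6) = 210 equally likely rank assignments) gives the two-sided p-value.
Step 5: p-value = 0.914286; compare to alpha = 0.1. fail to reject H0.

U_X = 13, p = 0.914286, fail to reject H0 at alpha = 0.1.


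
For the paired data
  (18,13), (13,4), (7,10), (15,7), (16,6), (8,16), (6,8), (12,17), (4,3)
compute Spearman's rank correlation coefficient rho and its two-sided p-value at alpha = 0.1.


Step 1: Rank x and y separately (midranks; no ties here).
rank(x): 18->9, 13->6, 7->3, 15->7, 16->8, 8->4, 6->2, 12->5, 4->1
rank(y): 13->7, 4->2, 10->6, 7->4, 6->3, 16->8, 8->5, 17->9, 3->1
Step 2: d_i = R_x(i) - R_y(i); compute d_i^2.
  (9-7)^2=4, (6-2)^2=16, (3-6)^2=9, (7-4)^2=9, (8-3)^2=25, (4-8)^2=16, (2-5)^2=9, (5-9)^2=16, (1-1)^2=0
sum(d^2) = 104.
Step 3: rho = 1 - 6*104 / (9*(9^2 - 1)) = 1 - 624/720 = 0.133333.
Step 4: Under H0, t = rho * sqrt((n-2)/(1-rho^2)) = 0.3559 ~ t(7).
Step 5: Two-sided p-value from the t-distribution with 7 df = 0.732368.
Step 6: alpha = 0.1. fail to reject H0.

rho = 0.1333, p = 0.732368, fail to reject H0 at alpha = 0.1.


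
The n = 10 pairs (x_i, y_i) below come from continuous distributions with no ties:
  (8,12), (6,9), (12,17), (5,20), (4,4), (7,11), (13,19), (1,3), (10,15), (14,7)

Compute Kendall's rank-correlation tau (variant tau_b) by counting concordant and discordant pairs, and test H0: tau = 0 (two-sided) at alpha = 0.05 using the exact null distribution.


Step 1: Enumerate the 45 unordered pairs (i,j) with i<j and classify each by sign(x_j-x_i) * sign(y_j-y_i).
  (1,2):dx=-2,dy=-3->C; (1,3):dx=+4,dy=+5->C; (1,4):dx=-3,dy=+8->D; (1,5):dx=-4,dy=-8->C
  (1,6):dx=-1,dy=-1->C; (1,7):dx=+5,dy=+7->C; (1,8):dx=-7,dy=-9->C; (1,9):dx=+2,dy=+3->C
  (1,10):dx=+6,dy=-5->D; (2,3):dx=+6,dy=+8->C; (2,4):dx=-1,dy=+11->D; (2,5):dx=-2,dy=-5->C
  (2,6):dx=+1,dy=+2->C; (2,7):dx=+7,dy=+10->C; (2,8):dx=-5,dy=-6->C; (2,9):dx=+4,dy=+6->C
  (2,10):dx=+8,dy=-2->D; (3,4):dx=-7,dy=+3->D; (3,5):dx=-8,dy=-13->C; (3,6):dx=-5,dy=-6->C
  (3,7):dx=+1,dy=+2->C; (3,8):dx=-11,dy=-14->C; (3,9):dx=-2,dy=-2->C; (3,10):dx=+2,dy=-10->D
  (4,5):dx=-1,dy=-16->C; (4,6):dx=+2,dy=-9->D; (4,7):dx=+8,dy=-1->D; (4,8):dx=-4,dy=-17->C
  (4,9):dx=+5,dy=-5->D; (4,10):dx=+9,dy=-13->D; (5,6):dx=+3,dy=+7->C; (5,7):dx=+9,dy=+15->C
  (5,8):dx=-3,dy=-1->C; (5,9):dx=+6,dy=+11->C; (5,10):dx=+10,dy=+3->C; (6,7):dx=+6,dy=+8->C
  (6,8):dx=-6,dy=-8->C; (6,9):dx=+3,dy=+4->C; (6,10):dx=+7,dy=-4->D; (7,8):dx=-12,dy=-16->C
  (7,9):dx=-3,dy=-4->C; (7,10):dx=+1,dy=-12->D; (8,9):dx=+9,dy=+12->C; (8,10):dx=+13,dy=+4->C
  (9,10):dx=+4,dy=-8->D
Step 2: C = 32, D = 13, total pairs = 45.
Step 3: tau = (C - D)/(n(n-1)/2) = (32 - 13)/45 = 0.422222.
Step 4: Exact two-sided p-value (enumerate n! = 3628800 permutations of y under H0): p = 0.108313.
Step 5: alpha = 0.05. fail to reject H0.

tau_b = 0.4222 (C=32, D=13), p = 0.108313, fail to reject H0.


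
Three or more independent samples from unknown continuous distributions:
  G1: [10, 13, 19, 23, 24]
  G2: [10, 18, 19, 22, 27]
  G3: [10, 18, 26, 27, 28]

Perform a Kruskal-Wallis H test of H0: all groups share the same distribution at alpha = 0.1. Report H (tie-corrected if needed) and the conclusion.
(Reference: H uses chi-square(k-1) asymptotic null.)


Step 1: Combine all N = 15 observations and assign midranks.
sorted (value, group, rank): (10,G1,2), (10,G2,2), (10,G3,2), (13,G1,4), (18,G2,5.5), (18,G3,5.5), (19,G1,7.5), (19,G2,7.5), (22,G2,9), (23,G1,10), (24,G1,11), (26,G3,12), (27,G2,13.5), (27,G3,13.5), (28,G3,15)
Step 2: Sum ranks within each group.
R_1 = 34.5 (n_1 = 5)
R_2 = 37.5 (n_2 = 5)
R_3 = 48 (n_3 = 5)
Step 3: H = 12/(N(N+1)) * sum(R_i^2/n_i) - 3(N+1)
     = 12/(15*16) * (34.5^2/5 + 37.5^2/5 + 48^2/5) - 3*16
     = 0.050000 * 980.1 - 48
     = 1.005000.
Step 4: Ties present; correction factor C = 1 - 42/(15^3 - 15) = 0.987500. Corrected H = 1.005000 / 0.987500 = 1.017722.
Step 5: Under H0, H ~ chi^2(2); p-value = 0.601180.
Step 6: alpha = 0.1. fail to reject H0.

H = 1.0177, df = 2, p = 0.601180, fail to reject H0.


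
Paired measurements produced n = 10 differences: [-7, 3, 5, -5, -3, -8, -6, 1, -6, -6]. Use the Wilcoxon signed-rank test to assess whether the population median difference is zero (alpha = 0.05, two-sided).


Step 1: Drop any zero differences (none here) and take |d_i|.
|d| = [7, 3, 5, 5, 3, 8, 6, 1, 6, 6]
Step 2: Midrank |d_i| (ties get averaged ranks).
ranks: |7|->9, |3|->2.5, |5|->4.5, |5|->4.5, |3|->2.5, |8|->10, |6|->7, |1|->1, |6|->7, |6|->7
Step 3: Attach original signs; sum ranks with positive sign and with negative sign.
W+ = 2.5 + 4.5 + 1 = 8
W- = 9 + 4.5 + 2.5 + 10 + 7 + 7 + 7 = 47
(Check: W+ + W- = 55 should equal n(n+1)/2 = 55.)
Step 4: Test statistic W = min(W+, W-) = 8.
Step 5: Ties in |d|, so use the tie-corrected normal approximation.
        E[W] = n(n+1)/4 = 10*11/4 = 27.5.
        Tie groups: |d|=3 (t=2), |d|=5 (t=2), |d|=6 (t=3); sum(t^3 - t) = 36.
        Var[W] = n(n+1)(2n+1)/24 - sum(t^3-t)/48 = 2310/24 - 36/48 = 95.5.
        z = (W - E[W]) / sqrt(Var[W]) = (8 - 27.5) / 9.7724 = -1.9954.
        Two-sided p = 2*Phi(z) = 0.045998.
Step 6: alpha = 0.05. reject H0.

W+ = 8, W- = 47, W = min = 8, p = 0.045998, reject H0.


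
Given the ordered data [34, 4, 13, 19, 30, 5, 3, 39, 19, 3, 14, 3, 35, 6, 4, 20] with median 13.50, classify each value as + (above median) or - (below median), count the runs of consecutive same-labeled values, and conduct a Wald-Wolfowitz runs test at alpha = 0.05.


Step 1: Compute median = 13.50; label A = above, B = below.
Labels in order: ABBAABBAABABABBA  (n_A = 8, n_B = 8)
Step 2: Count runs R = 11.
Step 3: Under H0 (random ordering), E[R] = 2*n_A*n_B/(n_A+n_B) + 1 = 2*8*8/16 + 1 = 9.0000.
        Var[R] = 2*n_A*n_B*(2*n_A*n_B - n_A - n_B) / ((n_A+n_B)^2 * (n_A+n_B-1)) = 14336/3840 = 3.7333.
        SD[R] = 1.9322.
Step 4: Continuity-corrected z = (R - 0.5 - E[R]) / SD[R] = (11 - 0.5 - 9.0000) / 1.9322 = 0.7763.
Step 5: Two-sided p-value via normal approximation = 2*(1 - Phi(|z|)) = 0.437558.
Step 6: alpha = 0.05. fail to reject H0.

R = 11, z = 0.7763, p = 0.437558, fail to reject H0.
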